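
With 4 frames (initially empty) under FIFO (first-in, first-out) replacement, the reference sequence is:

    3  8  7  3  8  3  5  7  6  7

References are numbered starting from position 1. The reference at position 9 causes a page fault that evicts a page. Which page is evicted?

pos 1: 3 → fault, frames [3]
pos 2: 8 → fault, frames [3, 8]
pos 3: 7 → fault, frames [3, 8, 7]
pos 4: 3 → hit
pos 5: 8 → hit
pos 6: 3 → hit
pos 7: 5 → fault, frames [3, 8, 7, 5]
pos 8: 7 → hit
pos 9: 6 → fault, evict 3, frames [8, 7, 5, 6]
At position 9, page 3 is evicted.

3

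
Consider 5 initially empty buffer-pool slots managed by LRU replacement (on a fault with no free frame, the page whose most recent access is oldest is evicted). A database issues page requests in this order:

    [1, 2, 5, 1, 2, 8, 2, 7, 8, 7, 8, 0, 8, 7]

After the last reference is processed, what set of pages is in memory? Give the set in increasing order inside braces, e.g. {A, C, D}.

{0, 1, 2, 7, 8}

1: miss, frames [1]
2: miss, frames [1, 2]
5: miss, frames [1, 2, 5]
1: hit
2: hit
8: miss, frames [5, 1, 2, 8]
2: hit
7: miss, frames [5, 1, 8, 2, 7]
8: hit
7: hit
8: hit
0: miss, evict 5, frames [1, 2, 7, 8, 0]
8: hit
7: hit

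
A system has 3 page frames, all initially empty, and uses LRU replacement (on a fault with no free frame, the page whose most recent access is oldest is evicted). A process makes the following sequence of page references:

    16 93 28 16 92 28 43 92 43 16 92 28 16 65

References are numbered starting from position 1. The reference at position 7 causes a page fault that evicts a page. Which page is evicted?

16

pos 1: 16 -> miss, frames (16)
pos 2: 93 -> miss, frames (16 93)
pos 3: 28 -> miss, frames (16 93 28)
pos 4: 16 -> hit
pos 5: 92 -> miss, evict 93, frames (28 16 92)
pos 6: 28 -> hit
pos 7: 43 -> miss, evict 16, frames (92 28 43)
At position 7, page 16 is evicted.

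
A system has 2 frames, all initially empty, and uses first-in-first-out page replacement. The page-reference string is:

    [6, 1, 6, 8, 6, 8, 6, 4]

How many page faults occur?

5

6: fault, frames [6]
1: fault, frames [6, 1]
6: hit
8: fault, evict 6, frames [1, 8]
6: fault, evict 1, frames [8, 6]
8: hit
6: hit
4: fault, evict 8, frames [6, 4]
Page faults: 5.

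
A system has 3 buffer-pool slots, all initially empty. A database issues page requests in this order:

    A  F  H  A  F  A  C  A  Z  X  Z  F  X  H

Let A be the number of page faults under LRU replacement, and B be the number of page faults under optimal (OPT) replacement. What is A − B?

Under LRU: F F F . . . F . F F . F . F → 8 faults.
Under OPT: F F F . . . F . F F . . . F → 7 faults.
A − B = 8 − 7 = 1.

1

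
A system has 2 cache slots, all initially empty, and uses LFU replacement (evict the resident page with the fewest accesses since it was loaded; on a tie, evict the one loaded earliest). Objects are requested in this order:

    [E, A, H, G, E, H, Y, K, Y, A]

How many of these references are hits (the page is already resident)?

1

E → fault, frames {E}
A → fault, frames {E,A}
H → fault, evict E, frames {A,H}
G → fault, evict A, frames {H,G}
E → fault, evict H, frames {G,E}
H → fault, evict G, frames {E,H}
Y → fault, evict E, frames {H,Y}
K → fault, evict H, frames {Y,K}
Y → hit
A → fault, evict K, frames {Y,A}
Hits: 1.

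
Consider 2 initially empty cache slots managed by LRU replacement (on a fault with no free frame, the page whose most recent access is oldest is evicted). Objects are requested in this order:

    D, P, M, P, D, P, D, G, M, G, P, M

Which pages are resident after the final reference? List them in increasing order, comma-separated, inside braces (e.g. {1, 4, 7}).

{M, P}

D: miss, frames {D}
P: miss, frames {D,P}
M: miss, evict D, frames {P,M}
P: hit
D: miss, evict M, frames {P,D}
P: hit
D: hit
G: miss, evict P, frames {D,G}
M: miss, evict D, frames {G,M}
G: hit
P: miss, evict M, frames {G,P}
M: miss, evict G, frames {P,M}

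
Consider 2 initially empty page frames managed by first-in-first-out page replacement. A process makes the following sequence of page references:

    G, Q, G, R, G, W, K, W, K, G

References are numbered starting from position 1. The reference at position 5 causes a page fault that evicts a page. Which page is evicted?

pos 1: G -> fault, frames [G]
pos 2: Q -> fault, frames [G, Q]
pos 3: G -> hit
pos 4: R -> fault, evict G, frames [Q, R]
pos 5: G -> fault, evict Q, frames [R, G]
At position 5, page Q is evicted.

Q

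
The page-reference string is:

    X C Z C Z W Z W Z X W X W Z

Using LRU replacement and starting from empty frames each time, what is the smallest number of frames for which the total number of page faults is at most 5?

f=1: 14 faults
f=2: 7 faults
f=3: 5 faults
f=4: 4 faults
Smallest f with faults ≤ 5 is 3.

3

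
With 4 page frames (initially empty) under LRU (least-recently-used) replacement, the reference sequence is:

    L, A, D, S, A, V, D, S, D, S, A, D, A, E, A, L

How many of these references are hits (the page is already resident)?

L → fault, frames {L}
A → fault, frames {L,A}
D → fault, frames {L,A,D}
S → fault, frames {L,A,D,S}
A → hit
V → fault, evict L, frames {D,S,A,V}
D → hit
S → hit
D → hit
S → hit
A → hit
D → hit
A → hit
E → fault, evict V, frames {S,D,A,E}
A → hit
L → fault, evict S, frames {D,E,A,L}
Hits: 9.

9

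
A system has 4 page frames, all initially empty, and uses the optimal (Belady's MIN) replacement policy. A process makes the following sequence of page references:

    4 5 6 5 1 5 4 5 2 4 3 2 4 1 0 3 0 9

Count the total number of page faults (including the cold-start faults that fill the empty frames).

4 -> fault, frames (4)
5 -> fault, frames (4 5)
6 -> fault, frames (4 5 6)
5 -> hit
1 -> fault, frames (4 5 6 1)
5 -> hit
4 -> hit
5 -> hit
2 -> fault, evict 6, frames (4 5 1 2)
4 -> hit
3 -> fault, evict 5, frames (4 1 2 3)
2 -> hit
4 -> hit
1 -> hit
0 -> fault, evict 2, frames (4 1 3 0)
3 -> hit
0 -> hit
9 -> fault, evict 0, frames (4 1 3 9)
Page faults: 8.

8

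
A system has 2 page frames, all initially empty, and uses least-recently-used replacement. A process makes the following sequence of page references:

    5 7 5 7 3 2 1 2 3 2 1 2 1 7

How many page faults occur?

5 → miss, frames {5}
7 → miss, frames {5,7}
5 → hit
7 → hit
3 → miss, evict 5, frames {7,3}
2 → miss, evict 7, frames {3,2}
1 → miss, evict 3, frames {2,1}
2 → hit
3 → miss, evict 1, frames {2,3}
2 → hit
1 → miss, evict 3, frames {2,1}
2 → hit
1 → hit
7 → miss, evict 2, frames {1,7}
Page faults: 8.

8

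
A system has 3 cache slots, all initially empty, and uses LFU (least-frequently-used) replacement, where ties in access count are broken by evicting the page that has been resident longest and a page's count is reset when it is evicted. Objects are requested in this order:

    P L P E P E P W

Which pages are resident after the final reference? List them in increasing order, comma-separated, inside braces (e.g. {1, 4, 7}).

P: fault, frames [P]
L: fault, frames [P, L]
P: hit
E: fault, frames [P, L, E]
P: hit
E: hit
P: hit
W: fault, evict L, frames [P, E, W]

{E, P, W}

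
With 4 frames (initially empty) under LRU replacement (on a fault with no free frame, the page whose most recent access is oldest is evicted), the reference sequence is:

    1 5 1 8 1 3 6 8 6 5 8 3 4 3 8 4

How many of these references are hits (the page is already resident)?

9

1 → miss, frames {1}
5 → miss, frames {1,5}
1 → hit
8 → miss, frames {5,1,8}
1 → hit
3 → miss, frames {5,8,1,3}
6 → miss, evict 5, frames {8,1,3,6}
8 → hit
6 → hit
5 → miss, evict 1, frames {3,8,6,5}
8 → hit
3 → hit
4 → miss, evict 6, frames {5,8,3,4}
3 → hit
8 → hit
4 → hit
Hits: 9.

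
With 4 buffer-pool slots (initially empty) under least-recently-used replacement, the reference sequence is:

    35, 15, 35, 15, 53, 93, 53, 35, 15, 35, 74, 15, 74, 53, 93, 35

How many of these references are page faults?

35 -> miss, frames [35]
15 -> miss, frames [35, 15]
35 -> hit
15 -> hit
53 -> miss, frames [35, 15, 53]
93 -> miss, frames [35, 15, 53, 93]
53 -> hit
35 -> hit
15 -> hit
35 -> hit
74 -> miss, evict 93, frames [53, 15, 35, 74]
15 -> hit
74 -> hit
53 -> hit
93 -> miss, evict 35, frames [15, 74, 53, 93]
35 -> miss, evict 15, frames [74, 53, 93, 35]
Page faults: 7.

7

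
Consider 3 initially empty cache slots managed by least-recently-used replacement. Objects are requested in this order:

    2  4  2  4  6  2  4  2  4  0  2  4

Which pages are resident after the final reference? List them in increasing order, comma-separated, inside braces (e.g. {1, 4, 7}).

{0, 2, 4}

2 -> fault, frames (2)
4 -> fault, frames (2 4)
2 -> hit
4 -> hit
6 -> fault, frames (2 4 6)
2 -> hit
4 -> hit
2 -> hit
4 -> hit
0 -> fault, evict 6, frames (2 4 0)
2 -> hit
4 -> hit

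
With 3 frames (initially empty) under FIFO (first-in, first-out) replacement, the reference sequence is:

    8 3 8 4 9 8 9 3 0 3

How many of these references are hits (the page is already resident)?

3

8 → fault, frames {8}
3 → fault, frames {8,3}
8 → hit
4 → fault, frames {8,3,4}
9 → fault, evict 8, frames {3,4,9}
8 → fault, evict 3, frames {4,9,8}
9 → hit
3 → fault, evict 4, frames {9,8,3}
0 → fault, evict 9, frames {8,3,0}
3 → hit
Hits: 3.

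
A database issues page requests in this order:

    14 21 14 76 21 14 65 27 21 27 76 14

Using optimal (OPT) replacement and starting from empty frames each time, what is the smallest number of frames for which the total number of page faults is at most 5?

f=1: 12 faults
f=2: 8 faults
f=3: 6 faults
f=4: 5 faults
f=5: 5 faults
Smallest f with faults ≤ 5 is 4.

4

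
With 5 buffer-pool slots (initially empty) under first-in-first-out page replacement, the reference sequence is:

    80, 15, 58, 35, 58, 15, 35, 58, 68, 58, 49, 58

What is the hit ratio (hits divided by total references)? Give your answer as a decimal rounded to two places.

80 -> miss, frames [80]
15 -> miss, frames [80, 15]
58 -> miss, frames [80, 15, 58]
35 -> miss, frames [80, 15, 58, 35]
58 -> hit
15 -> hit
35 -> hit
58 -> hit
68 -> miss, frames [80, 15, 58, 35, 68]
58 -> hit
49 -> miss, evict 80, frames [15, 58, 35, 68, 49]
58 -> hit
Hits: 6 of 12 references → 6/12 = 0.5000.

0.50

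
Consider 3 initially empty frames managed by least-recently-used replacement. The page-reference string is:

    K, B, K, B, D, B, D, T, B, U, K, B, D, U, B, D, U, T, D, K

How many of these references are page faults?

K: miss, frames {K}
B: miss, frames {K,B}
K: hit
B: hit
D: miss, frames {K,B,D}
B: hit
D: hit
T: miss, evict K, frames {B,D,T}
B: hit
U: miss, evict D, frames {T,B,U}
K: miss, evict T, frames {B,U,K}
B: hit
D: miss, evict U, frames {K,B,D}
U: miss, evict K, frames {B,D,U}
B: hit
D: hit
U: hit
T: miss, evict B, frames {D,U,T}
D: hit
K: miss, evict U, frames {T,D,K}
Page faults: 10.

10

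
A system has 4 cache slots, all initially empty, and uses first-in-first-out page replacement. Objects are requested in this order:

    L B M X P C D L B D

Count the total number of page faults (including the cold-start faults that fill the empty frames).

9

L: miss, frames [L]
B: miss, frames [L, B]
M: miss, frames [L, B, M]
X: miss, frames [L, B, M, X]
P: miss, evict L, frames [B, M, X, P]
C: miss, evict B, frames [M, X, P, C]
D: miss, evict M, frames [X, P, C, D]
L: miss, evict X, frames [P, C, D, L]
B: miss, evict P, frames [C, D, L, B]
D: hit
Page faults: 9.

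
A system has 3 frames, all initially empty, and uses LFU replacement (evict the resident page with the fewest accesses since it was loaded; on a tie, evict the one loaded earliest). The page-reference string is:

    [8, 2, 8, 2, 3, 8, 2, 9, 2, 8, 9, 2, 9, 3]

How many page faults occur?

8 -> miss, frames (8)
2 -> miss, frames (8 2)
8 -> hit
2 -> hit
3 -> miss, frames (8 2 3)
8 -> hit
2 -> hit
9 -> miss, evict 3, frames (8 2 9)
2 -> hit
8 -> hit
9 -> hit
2 -> hit
9 -> hit
3 -> miss, evict 9, frames (8 2 3)
Page faults: 5.

5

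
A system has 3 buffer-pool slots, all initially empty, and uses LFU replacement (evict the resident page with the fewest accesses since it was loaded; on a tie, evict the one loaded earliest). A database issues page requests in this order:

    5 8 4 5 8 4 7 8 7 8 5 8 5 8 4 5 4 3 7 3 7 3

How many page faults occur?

5 -> miss, frames [5]
8 -> miss, frames [5, 8]
4 -> miss, frames [5, 8, 4]
5 -> hit
8 -> hit
4 -> hit
7 -> miss, evict 5, frames [8, 4, 7]
8 -> hit
7 -> hit
8 -> hit
5 -> miss, evict 4, frames [8, 7, 5]
8 -> hit
5 -> hit
8 -> hit
4 -> miss, evict 7, frames [8, 5, 4]
5 -> hit
4 -> hit
3 -> miss, evict 4, frames [8, 5, 3]
7 -> miss, evict 3, frames [8, 5, 7]
3 -> miss, evict 7, frames [8, 5, 3]
7 -> miss, evict 3, frames [8, 5, 7]
3 -> miss, evict 7, frames [8, 5, 3]
Page faults: 11.

11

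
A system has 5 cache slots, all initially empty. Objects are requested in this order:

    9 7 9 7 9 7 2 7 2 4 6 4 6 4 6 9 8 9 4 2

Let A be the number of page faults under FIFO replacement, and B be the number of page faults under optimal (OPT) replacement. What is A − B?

Under FIFO: F F . . . . F . . F F . . . . . F F . . → 7 faults.
Under OPT: F F . . . . F . . F F . . . . . F . . . → 6 faults.
A − B = 7 − 6 = 1.

1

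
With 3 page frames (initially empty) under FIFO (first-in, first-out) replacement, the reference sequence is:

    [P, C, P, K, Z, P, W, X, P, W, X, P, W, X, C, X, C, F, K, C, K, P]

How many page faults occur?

P -> miss, frames (P)
C -> miss, frames (P C)
P -> hit
K -> miss, frames (P C K)
Z -> miss, evict P, frames (C K Z)
P -> miss, evict C, frames (K Z P)
W -> miss, evict K, frames (Z P W)
X -> miss, evict Z, frames (P W X)
P -> hit
W -> hit
X -> hit
P -> hit
W -> hit
X -> hit
C -> miss, evict P, frames (W X C)
X -> hit
C -> hit
F -> miss, evict W, frames (X C F)
K -> miss, evict X, frames (C F K)
C -> hit
K -> hit
P -> miss, evict C, frames (F K P)
Page faults: 11.

11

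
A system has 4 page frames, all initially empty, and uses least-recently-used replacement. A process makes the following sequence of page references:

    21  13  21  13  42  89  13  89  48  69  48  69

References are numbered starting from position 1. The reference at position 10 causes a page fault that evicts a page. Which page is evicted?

pos 1: 21 -> miss, frames [21]
pos 2: 13 -> miss, frames [21, 13]
pos 3: 21 -> hit
pos 4: 13 -> hit
pos 5: 42 -> miss, frames [21, 13, 42]
pos 6: 89 -> miss, frames [21, 13, 42, 89]
pos 7: 13 -> hit
pos 8: 89 -> hit
pos 9: 48 -> miss, evict 21, frames [42, 13, 89, 48]
pos 10: 69 -> miss, evict 42, frames [13, 89, 48, 69]
At position 10, page 42 is evicted.

42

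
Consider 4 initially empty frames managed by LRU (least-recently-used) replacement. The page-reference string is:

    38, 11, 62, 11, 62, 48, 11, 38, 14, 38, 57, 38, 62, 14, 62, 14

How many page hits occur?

9

38 → miss, frames [38]
11 → miss, frames [38, 11]
62 → miss, frames [38, 11, 62]
11 → hit
62 → hit
48 → miss, frames [38, 11, 62, 48]
11 → hit
38 → hit
14 → miss, evict 62, frames [48, 11, 38, 14]
38 → hit
57 → miss, evict 48, frames [11, 14, 38, 57]
38 → hit
62 → miss, evict 11, frames [14, 57, 38, 62]
14 → hit
62 → hit
14 → hit
Hits: 9.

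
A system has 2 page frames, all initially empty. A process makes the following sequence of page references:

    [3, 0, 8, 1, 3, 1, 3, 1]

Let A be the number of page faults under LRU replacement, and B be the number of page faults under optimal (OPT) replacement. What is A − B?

Under LRU: F F F F F . . . → 5 faults.
Under OPT: F F F F . . . . → 4 faults.
A − B = 5 − 4 = 1.

1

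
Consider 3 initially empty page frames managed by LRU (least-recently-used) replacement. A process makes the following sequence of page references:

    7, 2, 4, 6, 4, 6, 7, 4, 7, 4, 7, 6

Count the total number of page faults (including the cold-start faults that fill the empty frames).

5

7 → fault, frames {7}
2 → fault, frames {7,2}
4 → fault, frames {7,2,4}
6 → fault, evict 7, frames {2,4,6}
4 → hit
6 → hit
7 → fault, evict 2, frames {4,6,7}
4 → hit
7 → hit
4 → hit
7 → hit
6 → hit
Page faults: 5.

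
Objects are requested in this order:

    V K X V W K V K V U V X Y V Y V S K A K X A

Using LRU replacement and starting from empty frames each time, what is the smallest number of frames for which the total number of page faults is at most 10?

5

f=1: 22 faults
f=2: 16 faults
f=3: 12 faults
f=4: 11 faults
f=5: 10 faults
f=6: 8 faults
f=7: 8 faults
f=8: 8 faults
Smallest f with faults ≤ 10 is 5.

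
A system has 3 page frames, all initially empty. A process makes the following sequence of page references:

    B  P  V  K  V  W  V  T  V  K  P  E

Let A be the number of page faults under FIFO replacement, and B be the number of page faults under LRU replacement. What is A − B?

1

Under FIFO: F F F F . F . F F F F F → 10 faults.
Under LRU: F F F F . F . F . F F F → 9 faults.
A − B = 10 − 9 = 1.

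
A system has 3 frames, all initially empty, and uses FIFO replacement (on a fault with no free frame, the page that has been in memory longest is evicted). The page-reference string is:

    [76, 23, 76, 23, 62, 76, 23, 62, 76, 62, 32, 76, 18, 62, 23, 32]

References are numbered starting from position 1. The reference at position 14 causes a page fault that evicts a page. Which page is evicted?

pos 1: 76 -> fault, frames (76)
pos 2: 23 -> fault, frames (76 23)
pos 3: 76 -> hit
pos 4: 23 -> hit
pos 5: 62 -> fault, frames (76 23 62)
pos 6: 76 -> hit
pos 7: 23 -> hit
pos 8: 62 -> hit
pos 9: 76 -> hit
pos 10: 62 -> hit
pos 11: 32 -> fault, evict 76, frames (23 62 32)
pos 12: 76 -> fault, evict 23, frames (62 32 76)
pos 13: 18 -> fault, evict 62, frames (32 76 18)
pos 14: 62 -> fault, evict 32, frames (76 18 62)
At position 14, page 32 is evicted.

32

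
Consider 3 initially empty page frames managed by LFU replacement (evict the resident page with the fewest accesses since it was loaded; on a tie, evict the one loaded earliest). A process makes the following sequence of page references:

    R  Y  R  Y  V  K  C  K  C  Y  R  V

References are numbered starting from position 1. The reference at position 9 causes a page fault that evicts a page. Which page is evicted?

pos 1: R → miss, frames (R)
pos 2: Y → miss, frames (R Y)
pos 3: R → hit
pos 4: Y → hit
pos 5: V → miss, frames (R Y V)
pos 6: K → miss, evict V, frames (R Y K)
pos 7: C → miss, evict K, frames (R Y C)
pos 8: K → miss, evict C, frames (R Y K)
pos 9: C → miss, evict K, frames (R Y C)
At position 9, page K is evicted.

K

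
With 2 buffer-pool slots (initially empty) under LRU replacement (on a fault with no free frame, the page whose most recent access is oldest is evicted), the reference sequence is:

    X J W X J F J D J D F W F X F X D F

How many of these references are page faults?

X -> miss, frames {X}
J -> miss, frames {X,J}
W -> miss, evict X, frames {J,W}
X -> miss, evict J, frames {W,X}
J -> miss, evict W, frames {X,J}
F -> miss, evict X, frames {J,F}
J -> hit
D -> miss, evict F, frames {J,D}
J -> hit
D -> hit
F -> miss, evict J, frames {D,F}
W -> miss, evict D, frames {F,W}
F -> hit
X -> miss, evict W, frames {F,X}
F -> hit
X -> hit
D -> miss, evict F, frames {X,D}
F -> miss, evict X, frames {D,F}
Page faults: 12.

12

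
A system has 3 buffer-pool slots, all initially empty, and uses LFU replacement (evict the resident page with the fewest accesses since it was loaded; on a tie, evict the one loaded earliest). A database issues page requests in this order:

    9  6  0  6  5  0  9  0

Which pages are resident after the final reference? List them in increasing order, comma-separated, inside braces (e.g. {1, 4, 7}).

{0, 6, 9}

9 -> miss, frames [9]
6 -> miss, frames [9, 6]
0 -> miss, frames [9, 6, 0]
6 -> hit
5 -> miss, evict 9, frames [6, 0, 5]
0 -> hit
9 -> miss, evict 5, frames [6, 0, 9]
0 -> hit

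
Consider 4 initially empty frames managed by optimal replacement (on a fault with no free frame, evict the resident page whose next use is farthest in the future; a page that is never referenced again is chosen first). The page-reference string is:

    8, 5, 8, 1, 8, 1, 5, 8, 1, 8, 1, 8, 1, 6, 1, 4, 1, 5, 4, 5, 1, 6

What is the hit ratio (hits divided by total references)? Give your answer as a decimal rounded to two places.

8 → fault, frames (8)
5 → fault, frames (8 5)
8 → hit
1 → fault, frames (8 5 1)
8 → hit
1 → hit
5 → hit
8 → hit
1 → hit
8 → hit
1 → hit
8 → hit
1 → hit
6 → fault, frames (8 5 1 6)
1 → hit
4 → fault, evict 8, frames (5 1 6 4)
1 → hit
5 → hit
4 → hit
5 → hit
1 → hit
6 → hit
Hits: 17 of 22 references → 17/22 = 0.7727.

0.77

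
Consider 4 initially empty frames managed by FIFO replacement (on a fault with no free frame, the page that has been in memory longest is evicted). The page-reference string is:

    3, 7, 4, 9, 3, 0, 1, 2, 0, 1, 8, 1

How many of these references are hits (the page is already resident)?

4

3 -> miss, frames (3)
7 -> miss, frames (3 7)
4 -> miss, frames (3 7 4)
9 -> miss, frames (3 7 4 9)
3 -> hit
0 -> miss, evict 3, frames (7 4 9 0)
1 -> miss, evict 7, frames (4 9 0 1)
2 -> miss, evict 4, frames (9 0 1 2)
0 -> hit
1 -> hit
8 -> miss, evict 9, frames (0 1 2 8)
1 -> hit
Hits: 4.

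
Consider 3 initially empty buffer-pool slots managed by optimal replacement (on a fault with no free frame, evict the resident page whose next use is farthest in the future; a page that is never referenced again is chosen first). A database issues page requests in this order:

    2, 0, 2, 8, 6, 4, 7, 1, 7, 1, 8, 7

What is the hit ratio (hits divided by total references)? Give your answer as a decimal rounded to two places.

0.42

2 → miss, frames {2}
0 → miss, frames {2,0}
2 → hit
8 → miss, frames {2,0,8}
6 → miss, evict 0, frames {2,8,6}
4 → miss, evict 6, frames {2,8,4}
7 → miss, evict 4, frames {2,8,7}
1 → miss, evict 2, frames {8,7,1}
7 → hit
1 → hit
8 → hit
7 → hit
Hits: 5 of 12 references → 5/12 = 0.4167.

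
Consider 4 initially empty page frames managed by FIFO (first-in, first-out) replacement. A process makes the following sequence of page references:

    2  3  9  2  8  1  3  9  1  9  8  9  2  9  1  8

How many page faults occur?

2: fault, frames (2)
3: fault, frames (2 3)
9: fault, frames (2 3 9)
2: hit
8: fault, frames (2 3 9 8)
1: fault, evict 2, frames (3 9 8 1)
3: hit
9: hit
1: hit
9: hit
8: hit
9: hit
2: fault, evict 3, frames (9 8 1 2)
9: hit
1: hit
8: hit
Page faults: 6.

6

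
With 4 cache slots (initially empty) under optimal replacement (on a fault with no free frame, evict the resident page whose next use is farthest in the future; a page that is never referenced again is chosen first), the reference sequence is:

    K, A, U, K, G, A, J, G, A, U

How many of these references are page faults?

5

K → miss, frames (K)
A → miss, frames (K A)
U → miss, frames (K A U)
K → hit
G → miss, frames (K A U G)
A → hit
J → miss, evict K, frames (A U G J)
G → hit
A → hit
U → hit
Page faults: 5.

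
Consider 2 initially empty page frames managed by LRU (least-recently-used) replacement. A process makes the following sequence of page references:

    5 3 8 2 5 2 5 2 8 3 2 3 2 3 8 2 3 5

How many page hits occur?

6

5 -> miss, frames [5]
3 -> miss, frames [5, 3]
8 -> miss, evict 5, frames [3, 8]
2 -> miss, evict 3, frames [8, 2]
5 -> miss, evict 8, frames [2, 5]
2 -> hit
5 -> hit
2 -> hit
8 -> miss, evict 5, frames [2, 8]
3 -> miss, evict 2, frames [8, 3]
2 -> miss, evict 8, frames [3, 2]
3 -> hit
2 -> hit
3 -> hit
8 -> miss, evict 2, frames [3, 8]
2 -> miss, evict 3, frames [8, 2]
3 -> miss, evict 8, frames [2, 3]
5 -> miss, evict 2, frames [3, 5]
Hits: 6.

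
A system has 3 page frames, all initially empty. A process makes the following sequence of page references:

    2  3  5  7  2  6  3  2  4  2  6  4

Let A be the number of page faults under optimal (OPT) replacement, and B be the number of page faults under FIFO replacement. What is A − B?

-4

Under OPT: F F F F . F . . F . . . → 6 faults.
Under FIFO: F F F F F F F . F F F . → 10 faults.
A − B = 6 − 10 = -4.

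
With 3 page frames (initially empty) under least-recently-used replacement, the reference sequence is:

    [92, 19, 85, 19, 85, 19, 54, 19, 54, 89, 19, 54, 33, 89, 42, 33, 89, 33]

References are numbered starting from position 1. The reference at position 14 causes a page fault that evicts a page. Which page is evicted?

19

pos 1: 92 → fault, frames {92}
pos 2: 19 → fault, frames {92,19}
pos 3: 85 → fault, frames {92,19,85}
pos 4: 19 → hit
pos 5: 85 → hit
pos 6: 19 → hit
pos 7: 54 → fault, evict 92, frames {85,19,54}
pos 8: 19 → hit
pos 9: 54 → hit
pos 10: 89 → fault, evict 85, frames {19,54,89}
pos 11: 19 → hit
pos 12: 54 → hit
pos 13: 33 → fault, evict 89, frames {19,54,33}
pos 14: 89 → fault, evict 19, frames {54,33,89}
At position 14, page 19 is evicted.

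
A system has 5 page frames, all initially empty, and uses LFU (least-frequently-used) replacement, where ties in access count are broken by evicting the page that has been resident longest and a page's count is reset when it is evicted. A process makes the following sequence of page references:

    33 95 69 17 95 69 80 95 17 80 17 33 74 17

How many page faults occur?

6

33 → miss, frames {33}
95 → miss, frames {33,95}
69 → miss, frames {33,95,69}
17 → miss, frames {33,95,69,17}
95 → hit
69 → hit
80 → miss, frames {33,95,69,17,80}
95 → hit
17 → hit
80 → hit
17 → hit
33 → hit
74 → miss, evict 33, frames {95,69,17,80,74}
17 → hit
Page faults: 6.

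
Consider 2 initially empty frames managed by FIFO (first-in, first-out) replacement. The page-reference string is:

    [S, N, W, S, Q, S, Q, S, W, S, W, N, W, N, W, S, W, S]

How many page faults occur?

S -> miss, frames [S]
N -> miss, frames [S, N]
W -> miss, evict S, frames [N, W]
S -> miss, evict N, frames [W, S]
Q -> miss, evict W, frames [S, Q]
S -> hit
Q -> hit
S -> hit
W -> miss, evict S, frames [Q, W]
S -> miss, evict Q, frames [W, S]
W -> hit
N -> miss, evict W, frames [S, N]
W -> miss, evict S, frames [N, W]
N -> hit
W -> hit
S -> miss, evict N, frames [W, S]
W -> hit
S -> hit
Page faults: 10.

10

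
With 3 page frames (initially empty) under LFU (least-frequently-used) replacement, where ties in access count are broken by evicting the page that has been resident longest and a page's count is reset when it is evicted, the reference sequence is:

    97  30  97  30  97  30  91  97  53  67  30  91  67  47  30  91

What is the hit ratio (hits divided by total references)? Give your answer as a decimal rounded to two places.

97 -> fault, frames {97}
30 -> fault, frames {97,30}
97 -> hit
30 -> hit
97 -> hit
30 -> hit
91 -> fault, frames {97,30,91}
97 -> hit
53 -> fault, evict 91, frames {97,30,53}
67 -> fault, evict 53, frames {97,30,67}
30 -> hit
91 -> fault, evict 67, frames {97,30,91}
67 -> fault, evict 91, frames {97,30,67}
47 -> fault, evict 67, frames {97,30,47}
30 -> hit
91 -> fault, evict 47, frames {97,30,91}
Hits: 7 of 16 references → 7/16 = 0.4375.

0.44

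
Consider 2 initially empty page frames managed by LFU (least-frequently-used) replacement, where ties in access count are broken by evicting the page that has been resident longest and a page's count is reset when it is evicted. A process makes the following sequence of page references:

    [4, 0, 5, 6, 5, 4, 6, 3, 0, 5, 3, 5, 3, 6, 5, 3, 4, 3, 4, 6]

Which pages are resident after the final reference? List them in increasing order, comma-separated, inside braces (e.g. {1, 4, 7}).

{5, 6}

4: miss, frames {4}
0: miss, frames {4,0}
5: miss, evict 4, frames {0,5}
6: miss, evict 0, frames {5,6}
5: hit
4: miss, evict 6, frames {5,4}
6: miss, evict 4, frames {5,6}
3: miss, evict 6, frames {5,3}
0: miss, evict 3, frames {5,0}
5: hit
3: miss, evict 0, frames {5,3}
5: hit
3: hit
6: miss, evict 3, frames {5,6}
5: hit
3: miss, evict 6, frames {5,3}
4: miss, evict 3, frames {5,4}
3: miss, evict 4, frames {5,3}
4: miss, evict 3, frames {5,4}
6: miss, evict 4, frames {5,6}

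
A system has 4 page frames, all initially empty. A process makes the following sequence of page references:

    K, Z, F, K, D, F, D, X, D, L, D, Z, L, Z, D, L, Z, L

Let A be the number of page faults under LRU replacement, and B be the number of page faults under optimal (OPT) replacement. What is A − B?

Under LRU: F F F . F . . F . F . F . . . . . . → 7 faults.
Under OPT: F F F . F . . F . F . . . . . . . . → 6 faults.
A − B = 7 − 6 = 1.

1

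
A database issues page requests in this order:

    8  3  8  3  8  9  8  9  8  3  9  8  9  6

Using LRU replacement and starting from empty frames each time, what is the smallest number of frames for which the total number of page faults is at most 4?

f=1: 14 faults
f=2: 7 faults
f=3: 4 faults
f=4: 4 faults
Smallest f with faults ≤ 4 is 3.

3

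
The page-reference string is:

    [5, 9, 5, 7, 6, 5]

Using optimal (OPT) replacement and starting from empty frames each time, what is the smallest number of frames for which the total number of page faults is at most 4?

f=1: 6 faults
f=2: 4 faults
f=3: 4 faults
f=4: 4 faults
Smallest f with faults ≤ 4 is 2.

2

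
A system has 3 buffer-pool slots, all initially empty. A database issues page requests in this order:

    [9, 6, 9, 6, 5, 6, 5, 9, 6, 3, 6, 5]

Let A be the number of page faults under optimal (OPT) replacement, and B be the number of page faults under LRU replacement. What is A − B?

-1

Under OPT: F F . . F . . . . F . . → 4 faults.
Under LRU: F F . . F . . . . F . F → 5 faults.
A − B = 4 − 5 = -1.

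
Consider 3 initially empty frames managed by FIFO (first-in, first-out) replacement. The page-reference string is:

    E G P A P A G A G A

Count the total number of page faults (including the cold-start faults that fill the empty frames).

4

E → miss, frames (E)
G → miss, frames (E G)
P → miss, frames (E G P)
A → miss, evict E, frames (G P A)
P → hit
A → hit
G → hit
A → hit
G → hit
A → hit
Page faults: 4.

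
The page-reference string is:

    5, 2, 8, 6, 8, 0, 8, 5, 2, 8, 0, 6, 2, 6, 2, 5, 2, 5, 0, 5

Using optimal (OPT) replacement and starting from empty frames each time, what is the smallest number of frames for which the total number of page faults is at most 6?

f=1: 20 faults
f=2: 11 faults
f=3: 8 faults
f=4: 6 faults
f=5: 5 faults
Smallest f with faults ≤ 6 is 4.

4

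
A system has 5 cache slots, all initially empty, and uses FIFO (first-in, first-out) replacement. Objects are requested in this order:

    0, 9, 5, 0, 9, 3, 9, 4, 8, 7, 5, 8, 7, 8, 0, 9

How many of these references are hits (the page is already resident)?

0 -> fault, frames (0)
9 -> fault, frames (0 9)
5 -> fault, frames (0 9 5)
0 -> hit
9 -> hit
3 -> fault, frames (0 9 5 3)
9 -> hit
4 -> fault, frames (0 9 5 3 4)
8 -> fault, evict 0, frames (9 5 3 4 8)
7 -> fault, evict 9, frames (5 3 4 8 7)
5 -> hit
8 -> hit
7 -> hit
8 -> hit
0 -> fault, evict 5, frames (3 4 8 7 0)
9 -> fault, evict 3, frames (4 8 7 0 9)
Hits: 7.

7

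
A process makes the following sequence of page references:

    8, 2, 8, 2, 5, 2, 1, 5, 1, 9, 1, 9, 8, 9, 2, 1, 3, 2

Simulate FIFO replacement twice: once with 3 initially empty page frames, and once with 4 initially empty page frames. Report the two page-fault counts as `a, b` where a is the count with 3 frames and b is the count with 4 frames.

9, 8

3 frames: F F . . F . F . . F . . F . F F F . → 9 faults.
4 frames: F F . . F . F . . F . . F . F . F . → 8 faults.
8 < 9: adding a frame reduced faults, as is typical.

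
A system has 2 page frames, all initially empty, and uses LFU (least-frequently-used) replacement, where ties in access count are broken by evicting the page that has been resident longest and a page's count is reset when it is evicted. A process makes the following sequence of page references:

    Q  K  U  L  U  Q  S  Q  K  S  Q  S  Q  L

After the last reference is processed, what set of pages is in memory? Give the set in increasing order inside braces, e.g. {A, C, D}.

{L, U}

Q → fault, frames {Q}
K → fault, frames {Q,K}
U → fault, evict Q, frames {K,U}
L → fault, evict K, frames {U,L}
U → hit
Q → fault, evict L, frames {U,Q}
S → fault, evict Q, frames {U,S}
Q → fault, evict S, frames {U,Q}
K → fault, evict Q, frames {U,K}
S → fault, evict K, frames {U,S}
Q → fault, evict S, frames {U,Q}
S → fault, evict Q, frames {U,S}
Q → fault, evict S, frames {U,Q}
L → fault, evict Q, frames {U,L}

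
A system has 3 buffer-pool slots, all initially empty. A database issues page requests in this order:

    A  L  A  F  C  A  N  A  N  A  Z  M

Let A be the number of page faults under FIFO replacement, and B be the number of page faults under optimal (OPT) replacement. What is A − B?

Under FIFO: F F . F F F F . . . F F → 8 faults.
Under OPT: F F . F F . F . . . F F → 7 faults.
A − B = 8 − 7 = 1.

1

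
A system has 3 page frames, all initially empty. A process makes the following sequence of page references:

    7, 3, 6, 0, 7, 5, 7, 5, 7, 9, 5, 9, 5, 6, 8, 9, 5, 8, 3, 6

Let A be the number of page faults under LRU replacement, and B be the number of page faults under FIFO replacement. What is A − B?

1

Under LRU: F F F F F F . . . F . . . F F F F . F F → 13 faults.
Under FIFO: F F F F F F . . . F . . . F F . F . F F → 12 faults.
A − B = 13 − 12 = 1.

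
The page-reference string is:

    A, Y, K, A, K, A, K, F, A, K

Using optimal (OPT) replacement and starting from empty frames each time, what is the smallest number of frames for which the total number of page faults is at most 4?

3

f=1: 10 faults
f=2: 5 faults
f=3: 4 faults
f=4: 4 faults
Smallest f with faults ≤ 4 is 3.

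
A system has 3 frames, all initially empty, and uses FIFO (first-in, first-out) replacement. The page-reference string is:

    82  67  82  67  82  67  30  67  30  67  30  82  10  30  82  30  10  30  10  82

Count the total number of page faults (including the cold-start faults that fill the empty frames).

5

82 -> fault, frames [82]
67 -> fault, frames [82, 67]
82 -> hit
67 -> hit
82 -> hit
67 -> hit
30 -> fault, frames [82, 67, 30]
67 -> hit
30 -> hit
67 -> hit
30 -> hit
82 -> hit
10 -> fault, evict 82, frames [67, 30, 10]
30 -> hit
82 -> fault, evict 67, frames [30, 10, 82]
30 -> hit
10 -> hit
30 -> hit
10 -> hit
82 -> hit
Page faults: 5.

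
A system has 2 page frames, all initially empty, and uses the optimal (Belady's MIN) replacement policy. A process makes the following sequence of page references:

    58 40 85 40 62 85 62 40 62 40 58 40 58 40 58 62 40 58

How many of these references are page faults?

8

58: miss, frames {58}
40: miss, frames {58,40}
85: miss, evict 58, frames {40,85}
40: hit
62: miss, evict 40, frames {85,62}
85: hit
62: hit
40: miss, evict 85, frames {62,40}
62: hit
40: hit
58: miss, evict 62, frames {40,58}
40: hit
58: hit
40: hit
58: hit
62: miss, evict 58, frames {40,62}
40: hit
58: miss, evict 62, frames {40,58}
Page faults: 8.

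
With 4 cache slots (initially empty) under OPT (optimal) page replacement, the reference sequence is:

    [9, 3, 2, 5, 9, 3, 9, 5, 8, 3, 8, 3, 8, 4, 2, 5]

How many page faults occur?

9 -> fault, frames (9)
3 -> fault, frames (9 3)
2 -> fault, frames (9 3 2)
5 -> fault, frames (9 3 2 5)
9 -> hit
3 -> hit
9 -> hit
5 -> hit
8 -> fault, evict 9, frames (3 2 5 8)
3 -> hit
8 -> hit
3 -> hit
8 -> hit
4 -> fault, evict 8, frames (3 2 5 4)
2 -> hit
5 -> hit
Page faults: 6.

6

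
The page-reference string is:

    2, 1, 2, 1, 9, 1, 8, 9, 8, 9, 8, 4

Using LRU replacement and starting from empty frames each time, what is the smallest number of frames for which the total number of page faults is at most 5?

3

f=1: 12 faults
f=2: 6 faults
f=3: 5 faults
f=4: 5 faults
f=5: 5 faults
Smallest f with faults ≤ 5 is 3.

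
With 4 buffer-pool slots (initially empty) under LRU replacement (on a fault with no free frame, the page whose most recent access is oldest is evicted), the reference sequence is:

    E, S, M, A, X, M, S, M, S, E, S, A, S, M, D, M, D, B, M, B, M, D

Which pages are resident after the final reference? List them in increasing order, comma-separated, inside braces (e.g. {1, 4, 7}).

{B, D, M, S}

E -> miss, frames [E]
S -> miss, frames [E, S]
M -> miss, frames [E, S, M]
A -> miss, frames [E, S, M, A]
X -> miss, evict E, frames [S, M, A, X]
M -> hit
S -> hit
M -> hit
S -> hit
E -> miss, evict A, frames [X, M, S, E]
S -> hit
A -> miss, evict X, frames [M, E, S, A]
S -> hit
M -> hit
D -> miss, evict E, frames [A, S, M, D]
M -> hit
D -> hit
B -> miss, evict A, frames [S, M, D, B]
M -> hit
B -> hit
M -> hit
D -> hit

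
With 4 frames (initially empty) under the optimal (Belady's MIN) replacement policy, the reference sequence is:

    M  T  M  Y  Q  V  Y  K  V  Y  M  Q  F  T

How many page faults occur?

9

M: fault, frames {M}
T: fault, frames {M,T}
M: hit
Y: fault, frames {M,T,Y}
Q: fault, frames {M,T,Y,Q}
V: fault, evict T, frames {M,Y,Q,V}
Y: hit
K: fault, evict Q, frames {M,Y,V,K}
V: hit
Y: hit
M: hit
Q: fault, evict K, frames {M,Y,V,Q}
F: fault, evict Q, frames {M,Y,V,F}
T: fault, evict F, frames {M,Y,V,T}
Page faults: 9.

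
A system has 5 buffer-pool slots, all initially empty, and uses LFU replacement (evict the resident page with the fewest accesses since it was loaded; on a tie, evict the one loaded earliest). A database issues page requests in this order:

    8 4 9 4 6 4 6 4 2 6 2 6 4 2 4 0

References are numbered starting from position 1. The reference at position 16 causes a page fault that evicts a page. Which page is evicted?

pos 1: 8 → fault, frames (8)
pos 2: 4 → fault, frames (8 4)
pos 3: 9 → fault, frames (8 4 9)
pos 4: 4 → hit
pos 5: 6 → fault, frames (8 4 9 6)
pos 6: 4 → hit
pos 7: 6 → hit
pos 8: 4 → hit
pos 9: 2 → fault, frames (8 4 9 6 2)
pos 10: 6 → hit
pos 11: 2 → hit
pos 12: 6 → hit
pos 13: 4 → hit
pos 14: 2 → hit
pos 15: 4 → hit
pos 16: 0 → fault, evict 8, frames (4 9 6 2 0)
At position 16, page 8 is evicted.

8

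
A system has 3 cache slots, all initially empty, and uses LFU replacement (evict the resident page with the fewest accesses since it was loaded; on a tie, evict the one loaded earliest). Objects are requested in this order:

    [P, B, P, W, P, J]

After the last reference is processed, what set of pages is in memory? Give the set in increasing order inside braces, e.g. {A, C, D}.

P → fault, frames (P)
B → fault, frames (P B)
P → hit
W → fault, frames (P B W)
P → hit
J → fault, evict B, frames (P W J)

{J, P, W}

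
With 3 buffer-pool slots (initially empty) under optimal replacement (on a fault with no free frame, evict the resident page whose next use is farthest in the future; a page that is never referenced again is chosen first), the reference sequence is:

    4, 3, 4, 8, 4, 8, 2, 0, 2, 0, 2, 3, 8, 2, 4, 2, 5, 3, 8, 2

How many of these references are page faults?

4: miss, frames [4]
3: miss, frames [4, 3]
4: hit
8: miss, frames [4, 3, 8]
4: hit
8: hit
2: miss, evict 4, frames [3, 8, 2]
0: miss, evict 8, frames [3, 2, 0]
2: hit
0: hit
2: hit
3: hit
8: miss, evict 0, frames [3, 2, 8]
2: hit
4: miss, evict 8, frames [3, 2, 4]
2: hit
5: miss, evict 4, frames [3, 2, 5]
3: hit
8: miss, evict 5, frames [3, 2, 8]
2: hit
Page faults: 9.

9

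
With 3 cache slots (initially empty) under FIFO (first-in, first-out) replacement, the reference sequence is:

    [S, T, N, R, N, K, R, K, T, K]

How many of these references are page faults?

6

S: miss, frames {S}
T: miss, frames {S,T}
N: miss, frames {S,T,N}
R: miss, evict S, frames {T,N,R}
N: hit
K: miss, evict T, frames {N,R,K}
R: hit
K: hit
T: miss, evict N, frames {R,K,T}
K: hit
Page faults: 6.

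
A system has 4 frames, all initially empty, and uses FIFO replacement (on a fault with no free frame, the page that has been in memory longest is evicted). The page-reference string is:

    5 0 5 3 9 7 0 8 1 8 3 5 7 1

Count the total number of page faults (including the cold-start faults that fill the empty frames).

5 -> miss, frames (5)
0 -> miss, frames (5 0)
5 -> hit
3 -> miss, frames (5 0 3)
9 -> miss, frames (5 0 3 9)
7 -> miss, evict 5, frames (0 3 9 7)
0 -> hit
8 -> miss, evict 0, frames (3 9 7 8)
1 -> miss, evict 3, frames (9 7 8 1)
8 -> hit
3 -> miss, evict 9, frames (7 8 1 3)
5 -> miss, evict 7, frames (8 1 3 5)
7 -> miss, evict 8, frames (1 3 5 7)
1 -> hit
Page faults: 10.

10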